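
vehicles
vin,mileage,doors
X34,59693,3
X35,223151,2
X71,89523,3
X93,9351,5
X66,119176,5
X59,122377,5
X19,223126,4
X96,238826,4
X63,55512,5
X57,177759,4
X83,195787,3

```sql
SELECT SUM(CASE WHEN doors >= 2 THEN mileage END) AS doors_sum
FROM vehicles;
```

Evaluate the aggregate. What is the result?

vin=X34: ✓ → 59693
vin=X35: ✓ → 223151
vin=X71: ✓ → 89523
vin=X93: ✓ → 9351
vin=X66: ✓ → 119176
vin=X59: ✓ → 122377
vin=X19: ✓ → 223126
vin=X96: ✓ → 238826
vin=X63: ✓ → 55512
vin=X57: ✓ → 177759
vin=X83: ✓ → 195787
doors_sum = 59693 + 223151 + 89523 + 9351 + 119176 + 122377 + 223126 + 238826 + 55512 + 177759 + 195787 = 1514281

1514281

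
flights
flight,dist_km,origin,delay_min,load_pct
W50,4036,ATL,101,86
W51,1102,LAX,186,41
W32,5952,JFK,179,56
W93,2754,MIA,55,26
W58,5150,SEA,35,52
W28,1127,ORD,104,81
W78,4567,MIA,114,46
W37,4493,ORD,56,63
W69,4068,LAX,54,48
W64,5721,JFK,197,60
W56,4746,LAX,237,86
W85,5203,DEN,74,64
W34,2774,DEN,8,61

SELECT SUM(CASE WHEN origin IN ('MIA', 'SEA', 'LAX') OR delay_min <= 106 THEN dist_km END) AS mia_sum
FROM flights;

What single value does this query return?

flight=W50: ✓ → 4036
flight=W51: ✓ → 1102
flight=W32: ✗
flight=W93: ✓ → 2754
flight=W58: ✓ → 5150
flight=W28: ✓ → 1127
flight=W78: ✓ → 4567
flight=W37: ✓ → 4493
flight=W69: ✓ → 4068
flight=W64: ✗
flight=W56: ✓ → 4746
flight=W85: ✓ → 5203
flight=W34: ✓ → 2774
mia_sum = 4036 + 1102 + 2754 + 5150 + 1127 + 4567 + 4493 + 4068 + 4746 + 5203 + 2774 = 40020

40020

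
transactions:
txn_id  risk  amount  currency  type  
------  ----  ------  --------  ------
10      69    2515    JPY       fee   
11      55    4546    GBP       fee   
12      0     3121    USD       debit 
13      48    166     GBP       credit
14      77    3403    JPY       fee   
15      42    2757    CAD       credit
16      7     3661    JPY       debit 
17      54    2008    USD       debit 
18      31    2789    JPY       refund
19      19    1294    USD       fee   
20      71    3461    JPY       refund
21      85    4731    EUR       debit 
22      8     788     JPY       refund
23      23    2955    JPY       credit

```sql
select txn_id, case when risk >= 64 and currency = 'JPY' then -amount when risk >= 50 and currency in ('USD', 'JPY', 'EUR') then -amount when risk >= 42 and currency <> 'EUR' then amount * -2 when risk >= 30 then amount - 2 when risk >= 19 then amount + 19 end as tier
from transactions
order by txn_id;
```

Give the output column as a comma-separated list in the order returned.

txn_id=10: risk >= 64 and currency = 'JPY' → -2515
txn_id=11: risk >= 42 and currency <> 'EUR' → -9092
txn_id=12: (no match → NULL) → NULL
txn_id=13: risk >= 42 and currency <> 'EUR' → -332
txn_id=14: risk >= 64 and currency = 'JPY' → -3403
txn_id=15: risk >= 42 and currency <> 'EUR' → -5514
txn_id=16: (no match → NULL) → NULL
txn_id=17: risk >= 50 and currency in ('USD', 'JPY', 'EUR') → -2008
txn_id=18: risk >= 30 → 2787
txn_id=19: risk >= 19 → 1313
txn_id=20: risk >= 64 and currency = 'JPY' → -3461
txn_id=21: risk >= 50 and currency in ('USD', 'JPY', 'EUR') → -4731
txn_id=22: (no match → NULL) → NULL
txn_id=23: risk >= 19 → 2974

-2515, -9092, NULL, -332, -3403, -5514, NULL, -2008, 2787, 1313, -3461, -4731, NULL, 2974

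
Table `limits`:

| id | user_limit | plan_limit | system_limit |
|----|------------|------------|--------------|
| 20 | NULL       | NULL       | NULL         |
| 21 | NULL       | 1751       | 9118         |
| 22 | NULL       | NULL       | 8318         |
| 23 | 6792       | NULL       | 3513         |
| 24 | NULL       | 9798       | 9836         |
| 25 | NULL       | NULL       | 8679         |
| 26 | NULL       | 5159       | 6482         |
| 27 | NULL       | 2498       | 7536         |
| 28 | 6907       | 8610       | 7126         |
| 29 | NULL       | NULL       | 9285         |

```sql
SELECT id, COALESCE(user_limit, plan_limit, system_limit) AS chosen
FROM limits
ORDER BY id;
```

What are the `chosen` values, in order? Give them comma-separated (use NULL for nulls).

NULL, 1751, 8318, 6792, 9798, 8679, 5159, 2498, 6907, 9285

id=20: user_limit=NULL, plan_limit=NULL, system_limit=NULL (all NULL) → NULL
id=21: user_limit=NULL, plan_limit=1751 → 1751
id=22: user_limit=NULL, plan_limit=NULL, system_limit=8318 → 8318
id=23: user_limit=6792 → 6792
id=24: user_limit=NULL, plan_limit=9798 → 9798
id=25: user_limit=NULL, plan_limit=NULL, system_limit=8679 → 8679
id=26: user_limit=NULL, plan_limit=5159 → 5159
id=27: user_limit=NULL, plan_limit=2498 → 2498
id=28: user_limit=6907 → 6907
id=29: user_limit=NULL, plan_limit=NULL, system_limit=9285 → 9285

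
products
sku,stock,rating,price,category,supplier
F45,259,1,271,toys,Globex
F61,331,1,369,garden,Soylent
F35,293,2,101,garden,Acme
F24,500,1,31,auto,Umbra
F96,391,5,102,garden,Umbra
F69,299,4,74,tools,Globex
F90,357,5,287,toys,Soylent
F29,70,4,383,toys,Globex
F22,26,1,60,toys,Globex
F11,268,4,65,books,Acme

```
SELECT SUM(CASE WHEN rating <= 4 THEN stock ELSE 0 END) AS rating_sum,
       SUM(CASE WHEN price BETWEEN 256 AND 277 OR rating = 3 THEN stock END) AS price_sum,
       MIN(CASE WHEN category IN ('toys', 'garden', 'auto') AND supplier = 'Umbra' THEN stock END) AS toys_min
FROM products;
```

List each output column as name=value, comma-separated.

rating_sum=2046, price_sum=259, toys_min=391

[rating_sum: rating <= 4]
sku=F45: ✓ → 259
sku=F61: ✓ → 331
sku=F35: ✓ → 293
sku=F24: ✓ → 500
sku=F96: ✗
sku=F69: ✓ → 299
sku=F90: ✗
sku=F29: ✓ → 70
sku=F22: ✓ → 26
sku=F11: ✓ → 268
rating_sum = 259 + 331 + 293 + 500 + 299 + 70 + 26 + 268 = 2046
—
[price_sum: price BETWEEN 256 AND 277 OR rating = 3]
sku=F45: ✓ → 259
sku=F61: ✗
sku=F35: ✗
sku=F24: ✗
sku=F96: ✗
sku=F69: ✗
sku=F90: ✗
sku=F29: ✗
sku=F22: ✗
sku=F11: ✗
price_sum = 259
—
[toys_min: category IN ('toys', 'garden', 'auto') AND supplier = 'Umbra']
sku=F45: ✗
sku=F61: ✗
sku=F35: ✗
sku=F24: ✓ → 500
sku=F96: ✓ → 391
sku=F69: ✗
sku=F90: ✗
sku=F29: ✗
sku=F22: ✗
sku=F11: ✗
toys_min = MIN(500, 391) = 391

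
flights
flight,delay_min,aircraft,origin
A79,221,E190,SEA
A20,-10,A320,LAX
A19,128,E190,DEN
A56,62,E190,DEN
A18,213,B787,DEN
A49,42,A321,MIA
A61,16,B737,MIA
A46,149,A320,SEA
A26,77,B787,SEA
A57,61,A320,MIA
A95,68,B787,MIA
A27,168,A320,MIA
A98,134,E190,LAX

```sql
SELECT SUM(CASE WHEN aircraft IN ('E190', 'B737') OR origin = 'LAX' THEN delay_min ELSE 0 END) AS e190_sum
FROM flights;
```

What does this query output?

551

flight=A79: ✓ → 221
flight=A20: ✓ → -10
flight=A19: ✓ → 128
flight=A56: ✓ → 62
flight=A18: ✗
flight=A49: ✗
flight=A61: ✓ → 16
flight=A46: ✗
flight=A26: ✗
flight=A57: ✗
flight=A95: ✗
flight=A27: ✗
flight=A98: ✓ → 134
e190_sum = 221 + -10 + 128 + 62 + 16 + 134 = 551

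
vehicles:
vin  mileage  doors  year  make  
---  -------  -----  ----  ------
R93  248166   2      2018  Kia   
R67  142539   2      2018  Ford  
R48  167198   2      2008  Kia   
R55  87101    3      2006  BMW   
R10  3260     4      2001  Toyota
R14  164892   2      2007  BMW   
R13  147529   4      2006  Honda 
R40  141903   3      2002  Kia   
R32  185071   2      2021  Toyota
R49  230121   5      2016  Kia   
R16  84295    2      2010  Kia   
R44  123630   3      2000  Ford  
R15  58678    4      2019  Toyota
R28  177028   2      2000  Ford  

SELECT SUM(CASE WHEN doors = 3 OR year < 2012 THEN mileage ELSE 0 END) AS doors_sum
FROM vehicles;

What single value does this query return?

vin=R93: ✗
vin=R67: ✗
vin=R48: ✓ → 167198
vin=R55: ✓ → 87101
vin=R10: ✓ → 3260
vin=R14: ✓ → 164892
vin=R13: ✓ → 147529
vin=R40: ✓ → 141903
vin=R32: ✗
vin=R49: ✗
vin=R16: ✓ → 84295
vin=R44: ✓ → 123630
vin=R15: ✗
vin=R28: ✓ → 177028
doors_sum = 167198 + 87101 + 3260 + 164892 + 147529 + 141903 + 84295 + 123630 + 177028 = 1096836

1096836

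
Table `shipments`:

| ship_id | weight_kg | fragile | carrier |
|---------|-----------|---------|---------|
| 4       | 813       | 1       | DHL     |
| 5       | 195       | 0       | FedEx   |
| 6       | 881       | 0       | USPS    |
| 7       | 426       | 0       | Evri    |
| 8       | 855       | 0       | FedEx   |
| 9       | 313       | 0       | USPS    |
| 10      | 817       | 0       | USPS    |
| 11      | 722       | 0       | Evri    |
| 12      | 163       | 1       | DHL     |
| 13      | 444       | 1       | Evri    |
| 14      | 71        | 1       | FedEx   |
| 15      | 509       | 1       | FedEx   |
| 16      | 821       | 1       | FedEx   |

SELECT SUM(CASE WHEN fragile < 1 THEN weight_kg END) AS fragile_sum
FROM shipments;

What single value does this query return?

4209

ship_id=4: ✗
ship_id=5: ✓ → 195
ship_id=6: ✓ → 881
ship_id=7: ✓ → 426
ship_id=8: ✓ → 855
ship_id=9: ✓ → 313
ship_id=10: ✓ → 817
ship_id=11: ✓ → 722
ship_id=12: ✗
ship_id=13: ✗
ship_id=14: ✗
ship_id=15: ✗
ship_id=16: ✗
fragile_sum = 195 + 881 + 426 + 855 + 313 + 817 + 722 = 4209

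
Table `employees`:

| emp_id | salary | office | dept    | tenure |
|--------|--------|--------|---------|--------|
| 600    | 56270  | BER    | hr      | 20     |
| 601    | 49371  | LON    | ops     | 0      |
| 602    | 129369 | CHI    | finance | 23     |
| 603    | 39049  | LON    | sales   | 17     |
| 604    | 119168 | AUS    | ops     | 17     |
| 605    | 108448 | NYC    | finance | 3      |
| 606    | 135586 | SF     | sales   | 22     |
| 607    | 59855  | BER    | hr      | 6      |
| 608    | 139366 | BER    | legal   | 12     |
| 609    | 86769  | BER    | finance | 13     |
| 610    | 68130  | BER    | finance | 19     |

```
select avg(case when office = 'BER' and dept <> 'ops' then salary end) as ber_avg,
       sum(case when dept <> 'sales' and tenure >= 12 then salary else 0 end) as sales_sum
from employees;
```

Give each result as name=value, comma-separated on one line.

[ber_avg: office = 'BER' and dept <> 'ops']
emp_id=600: ✓ → 56270
emp_id=601: ✗
emp_id=602: ✗
emp_id=603: ✗
emp_id=604: ✗
emp_id=605: ✗
emp_id=606: ✗
emp_id=607: ✓ → 59855
emp_id=608: ✓ → 139366
emp_id=609: ✓ → 86769
emp_id=610: ✓ → 68130
ber_avg = (56270 + 59855 + 139366 + 86769 + 68130) / 5 = 82078
—
[sales_sum: dept <> 'sales' and tenure >= 12]
emp_id=600: ✓ → 56270
emp_id=601: ✗
emp_id=602: ✓ → 129369
emp_id=603: ✗
emp_id=604: ✓ → 119168
emp_id=605: ✗
emp_id=606: ✗
emp_id=607: ✗
emp_id=608: ✓ → 139366
emp_id=609: ✓ → 86769
emp_id=610: ✓ → 68130
sales_sum = 56270 + 129369 + 119168 + 139366 + 86769 + 68130 = 599072

ber_avg=82078, sales_sum=599072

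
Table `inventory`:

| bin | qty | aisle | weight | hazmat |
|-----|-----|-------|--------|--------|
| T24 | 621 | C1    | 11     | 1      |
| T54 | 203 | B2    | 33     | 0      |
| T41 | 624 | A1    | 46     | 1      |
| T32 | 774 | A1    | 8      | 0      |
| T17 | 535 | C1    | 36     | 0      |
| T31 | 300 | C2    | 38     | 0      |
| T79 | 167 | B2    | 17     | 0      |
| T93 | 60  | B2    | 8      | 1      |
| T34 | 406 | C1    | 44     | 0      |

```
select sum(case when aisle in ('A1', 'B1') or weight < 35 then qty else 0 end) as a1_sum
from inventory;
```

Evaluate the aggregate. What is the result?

2449

bin=T24: ✓ → 621
bin=T54: ✓ → 203
bin=T41: ✓ → 624
bin=T32: ✓ → 774
bin=T17: ✗
bin=T31: ✗
bin=T79: ✓ → 167
bin=T93: ✓ → 60
bin=T34: ✗
a1_sum = 621 + 203 + 624 + 774 + 167 + 60 = 2449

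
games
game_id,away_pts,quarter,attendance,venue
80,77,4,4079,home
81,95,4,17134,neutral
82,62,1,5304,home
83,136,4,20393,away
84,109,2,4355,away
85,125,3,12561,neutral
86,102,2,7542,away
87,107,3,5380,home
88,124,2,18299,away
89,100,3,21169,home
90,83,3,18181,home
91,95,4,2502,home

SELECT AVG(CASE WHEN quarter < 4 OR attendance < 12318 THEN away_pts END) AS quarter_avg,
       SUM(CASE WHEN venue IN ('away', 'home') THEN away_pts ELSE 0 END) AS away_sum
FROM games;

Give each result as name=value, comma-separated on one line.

quarter_avg=98.4, away_sum=995

[quarter_avg: quarter < 4 OR attendance < 12318]
game_id=80: ✓ → 77
game_id=81: ✗
game_id=82: ✓ → 62
game_id=83: ✗
game_id=84: ✓ → 109
game_id=85: ✓ → 125
game_id=86: ✓ → 102
game_id=87: ✓ → 107
game_id=88: ✓ → 124
game_id=89: ✓ → 100
game_id=90: ✓ → 83
game_id=91: ✓ → 95
quarter_avg = (77 + 62 + 109 + 125 + 102 + 107 + 124 + 100 + 83 + 95) / 10 = 98.4
—
[away_sum: venue IN ('away', 'home')]
game_id=80: ✓ → 77
game_id=81: ✗
game_id=82: ✓ → 62
game_id=83: ✓ → 136
game_id=84: ✓ → 109
game_id=85: ✗
game_id=86: ✓ → 102
game_id=87: ✓ → 107
game_id=88: ✓ → 124
game_id=89: ✓ → 100
game_id=90: ✓ → 83
game_id=91: ✓ → 95
away_sum = 77 + 62 + 136 + 109 + 102 + 107 + 124 + 100 + 83 + 95 = 995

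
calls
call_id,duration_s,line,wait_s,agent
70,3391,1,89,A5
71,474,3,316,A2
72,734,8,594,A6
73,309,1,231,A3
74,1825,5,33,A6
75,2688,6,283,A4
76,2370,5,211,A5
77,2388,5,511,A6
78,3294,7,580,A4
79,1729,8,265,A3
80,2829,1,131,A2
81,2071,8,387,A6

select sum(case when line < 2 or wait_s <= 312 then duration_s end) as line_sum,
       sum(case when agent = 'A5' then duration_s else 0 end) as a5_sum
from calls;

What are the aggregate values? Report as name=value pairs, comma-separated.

line_sum=15141, a5_sum=5761

[line_sum: line < 2 or wait_s <= 312]
call_id=70: ✓ → 3391
call_id=71: ✗
call_id=72: ✗
call_id=73: ✓ → 309
call_id=74: ✓ → 1825
call_id=75: ✓ → 2688
call_id=76: ✓ → 2370
call_id=77: ✗
call_id=78: ✗
call_id=79: ✓ → 1729
call_id=80: ✓ → 2829
call_id=81: ✗
line_sum = 3391 + 309 + 1825 + 2688 + 2370 + 1729 + 2829 = 15141
—
[a5_sum: agent = 'A5']
call_id=70: ✓ → 3391
call_id=71: ✗
call_id=72: ✗
call_id=73: ✗
call_id=74: ✗
call_id=75: ✗
call_id=76: ✓ → 2370
call_id=77: ✗
call_id=78: ✗
call_id=79: ✗
call_id=80: ✗
call_id=81: ✗
a5_sum = 3391 + 2370 = 5761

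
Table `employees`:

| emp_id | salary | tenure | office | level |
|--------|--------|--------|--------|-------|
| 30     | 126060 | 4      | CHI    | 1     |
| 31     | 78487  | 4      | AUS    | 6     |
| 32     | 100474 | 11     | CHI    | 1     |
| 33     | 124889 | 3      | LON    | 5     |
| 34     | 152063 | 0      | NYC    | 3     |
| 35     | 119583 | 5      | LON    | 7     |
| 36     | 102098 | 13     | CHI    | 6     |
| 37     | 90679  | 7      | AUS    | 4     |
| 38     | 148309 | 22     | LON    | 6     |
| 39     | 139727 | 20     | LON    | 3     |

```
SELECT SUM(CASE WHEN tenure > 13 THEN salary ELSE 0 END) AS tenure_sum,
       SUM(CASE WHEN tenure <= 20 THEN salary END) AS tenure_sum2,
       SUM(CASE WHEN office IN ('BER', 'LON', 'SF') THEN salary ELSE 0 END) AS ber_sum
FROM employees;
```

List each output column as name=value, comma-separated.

[tenure_sum: tenure > 13]
emp_id=30: ✗
emp_id=31: ✗
emp_id=32: ✗
emp_id=33: ✗
emp_id=34: ✗
emp_id=35: ✗
emp_id=36: ✗
emp_id=37: ✗
emp_id=38: ✓ → 148309
emp_id=39: ✓ → 139727
tenure_sum = 148309 + 139727 = 288036
—
[tenure_sum2: tenure <= 20]
emp_id=30: ✓ → 126060
emp_id=31: ✓ → 78487
emp_id=32: ✓ → 100474
emp_id=33: ✓ → 124889
emp_id=34: ✓ → 152063
emp_id=35: ✓ → 119583
emp_id=36: ✓ → 102098
emp_id=37: ✓ → 90679
emp_id=38: ✗
emp_id=39: ✓ → 139727
tenure_sum2 = 126060 + 78487 + 100474 + 124889 + 152063 + 119583 + 102098 + 90679 + 139727 = 1034060
—
[ber_sum: office IN ('BER', 'LON', 'SF')]
emp_id=30: ✗
emp_id=31: ✗
emp_id=32: ✗
emp_id=33: ✓ → 124889
emp_id=34: ✗
emp_id=35: ✓ → 119583
emp_id=36: ✗
emp_id=37: ✗
emp_id=38: ✓ → 148309
emp_id=39: ✓ → 139727
ber_sum = 124889 + 119583 + 148309 + 139727 = 532508

tenure_sum=288036, tenure_sum2=1034060, ber_sum=532508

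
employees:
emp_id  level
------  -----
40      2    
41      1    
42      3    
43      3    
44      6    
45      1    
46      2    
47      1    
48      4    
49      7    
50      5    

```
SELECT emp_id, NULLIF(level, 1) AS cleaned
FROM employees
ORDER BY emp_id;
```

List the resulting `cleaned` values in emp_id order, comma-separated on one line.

2, NULL, 3, 3, 6, NULL, 2, NULL, 4, 7, 5

emp_id=40: level=2 vs 1: differ → 2
emp_id=41: level=1 vs 1: equal → NULL
emp_id=42: level=3 vs 1: differ → 3
emp_id=43: level=3 vs 1: differ → 3
emp_id=44: level=6 vs 1: differ → 6
emp_id=45: level=1 vs 1: equal → NULL
emp_id=46: level=2 vs 1: differ → 2
emp_id=47: level=1 vs 1: equal → NULL
emp_id=48: level=4 vs 1: differ → 4
emp_id=49: level=7 vs 1: differ → 7
emp_id=50: level=5 vs 1: differ → 5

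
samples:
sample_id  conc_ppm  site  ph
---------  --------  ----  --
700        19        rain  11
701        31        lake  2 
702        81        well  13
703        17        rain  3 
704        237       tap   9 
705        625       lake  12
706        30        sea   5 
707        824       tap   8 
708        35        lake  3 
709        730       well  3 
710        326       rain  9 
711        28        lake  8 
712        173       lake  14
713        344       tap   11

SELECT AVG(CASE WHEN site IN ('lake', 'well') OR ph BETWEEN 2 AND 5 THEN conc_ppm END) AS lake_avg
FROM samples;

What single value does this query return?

sample_id=700: ✗
sample_id=701: ✓ → 31
sample_id=702: ✓ → 81
sample_id=703: ✓ → 17
sample_id=704: ✗
sample_id=705: ✓ → 625
sample_id=706: ✓ → 30
sample_id=707: ✗
sample_id=708: ✓ → 35
sample_id=709: ✓ → 730
sample_id=710: ✗
sample_id=711: ✓ → 28
sample_id=712: ✓ → 173
sample_id=713: ✗
lake_avg = (31 + 81 + 17 + 625 + 30 + 35 + 730 + 28 + 173) / 9 = 194.4444444444

194.4444444444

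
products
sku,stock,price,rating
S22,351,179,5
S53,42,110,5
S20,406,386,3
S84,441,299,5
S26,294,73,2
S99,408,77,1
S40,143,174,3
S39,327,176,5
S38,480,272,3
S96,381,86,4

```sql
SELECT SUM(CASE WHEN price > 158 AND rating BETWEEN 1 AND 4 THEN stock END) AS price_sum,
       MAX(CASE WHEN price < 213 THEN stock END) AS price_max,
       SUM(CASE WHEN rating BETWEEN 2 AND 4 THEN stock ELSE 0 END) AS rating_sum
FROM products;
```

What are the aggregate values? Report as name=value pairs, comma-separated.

[price_sum: price > 158 AND rating BETWEEN 1 AND 4]
sku=S22: ✗
sku=S53: ✗
sku=S20: ✓ → 406
sku=S84: ✗
sku=S26: ✗
sku=S99: ✗
sku=S40: ✓ → 143
sku=S39: ✗
sku=S38: ✓ → 480
sku=S96: ✗
price_sum = 406 + 143 + 480 = 1029
—
[price_max: price < 213]
sku=S22: ✓ → 351
sku=S53: ✓ → 42
sku=S20: ✗
sku=S84: ✗
sku=S26: ✓ → 294
sku=S99: ✓ → 408
sku=S40: ✓ → 143
sku=S39: ✓ → 327
sku=S38: ✗
sku=S96: ✓ → 381
price_max = MAX(351, 42, 294, 408, 143, 327, 381) = 408
—
[rating_sum: rating BETWEEN 2 AND 4]
sku=S22: ✗
sku=S53: ✗
sku=S20: ✓ → 406
sku=S84: ✗
sku=S26: ✓ → 294
sku=S99: ✗
sku=S40: ✓ → 143
sku=S39: ✗
sku=S38: ✓ → 480
sku=S96: ✓ → 381
rating_sum = 406 + 294 + 143 + 480 + 381 = 1704

price_sum=1029, price_max=408, rating_sum=1704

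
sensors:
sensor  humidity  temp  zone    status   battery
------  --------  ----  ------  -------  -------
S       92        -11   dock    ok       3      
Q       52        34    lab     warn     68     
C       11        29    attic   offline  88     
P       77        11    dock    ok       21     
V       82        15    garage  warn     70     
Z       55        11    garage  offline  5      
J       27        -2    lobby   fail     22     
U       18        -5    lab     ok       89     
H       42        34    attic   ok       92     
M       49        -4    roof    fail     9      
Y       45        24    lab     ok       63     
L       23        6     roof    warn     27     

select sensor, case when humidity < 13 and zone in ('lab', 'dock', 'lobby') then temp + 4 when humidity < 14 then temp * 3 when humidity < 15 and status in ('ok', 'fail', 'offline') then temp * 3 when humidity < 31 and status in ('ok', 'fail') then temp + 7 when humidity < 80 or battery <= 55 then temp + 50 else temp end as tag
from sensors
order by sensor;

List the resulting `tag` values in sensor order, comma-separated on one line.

sensor=C: humidity < 14 → 87
sensor=H: humidity < 80 or battery <= 55 → 84
sensor=J: humidity < 31 and status in ('ok', 'fail') → 5
sensor=L: humidity < 80 or battery <= 55 → 56
sensor=M: humidity < 80 or battery <= 55 → 46
sensor=P: humidity < 80 or battery <= 55 → 61
sensor=Q: humidity < 80 or battery <= 55 → 84
sensor=S: humidity < 80 or battery <= 55 → 39
sensor=U: humidity < 31 and status in ('ok', 'fail') → 2
sensor=V: ELSE → 15
sensor=Y: humidity < 80 or battery <= 55 → 74
sensor=Z: humidity < 80 or battery <= 55 → 61

87, 84, 5, 56, 46, 61, 84, 39, 2, 15, 74, 61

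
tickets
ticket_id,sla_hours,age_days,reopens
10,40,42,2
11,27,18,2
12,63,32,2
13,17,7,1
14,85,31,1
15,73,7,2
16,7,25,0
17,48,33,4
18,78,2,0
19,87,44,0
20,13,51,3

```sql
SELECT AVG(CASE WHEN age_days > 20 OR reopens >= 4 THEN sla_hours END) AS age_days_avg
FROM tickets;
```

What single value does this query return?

49

ticket_id=10: ✓ → 40
ticket_id=11: ✗
ticket_id=12: ✓ → 63
ticket_id=13: ✗
ticket_id=14: ✓ → 85
ticket_id=15: ✗
ticket_id=16: ✓ → 7
ticket_id=17: ✓ → 48
ticket_id=18: ✗
ticket_id=19: ✓ → 87
ticket_id=20: ✓ → 13
age_days_avg = (40 + 63 + 85 + 7 + 48 + 87 + 13) / 7 = 49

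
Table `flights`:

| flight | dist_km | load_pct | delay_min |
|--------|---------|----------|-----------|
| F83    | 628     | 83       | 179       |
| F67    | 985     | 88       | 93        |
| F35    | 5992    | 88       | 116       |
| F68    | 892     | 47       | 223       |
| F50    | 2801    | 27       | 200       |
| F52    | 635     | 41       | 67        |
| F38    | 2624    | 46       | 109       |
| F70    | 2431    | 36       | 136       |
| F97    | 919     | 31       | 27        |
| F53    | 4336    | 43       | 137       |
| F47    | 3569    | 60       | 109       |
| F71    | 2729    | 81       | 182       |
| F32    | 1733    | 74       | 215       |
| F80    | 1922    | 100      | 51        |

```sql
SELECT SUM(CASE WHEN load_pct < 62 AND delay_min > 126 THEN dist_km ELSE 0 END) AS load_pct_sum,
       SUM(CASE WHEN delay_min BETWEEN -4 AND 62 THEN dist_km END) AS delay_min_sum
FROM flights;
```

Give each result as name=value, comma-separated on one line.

[load_pct_sum: load_pct < 62 AND delay_min > 126]
flight=F83: ✗
flight=F67: ✗
flight=F35: ✗
flight=F68: ✓ → 892
flight=F50: ✓ → 2801
flight=F52: ✗
flight=F38: ✗
flight=F70: ✓ → 2431
flight=F97: ✗
flight=F53: ✓ → 4336
flight=F47: ✗
flight=F71: ✗
flight=F32: ✗
flight=F80: ✗
load_pct_sum = 892 + 2801 + 2431 + 4336 = 10460
—
[delay_min_sum: delay_min BETWEEN -4 AND 62]
flight=F83: ✗
flight=F67: ✗
flight=F35: ✗
flight=F68: ✗
flight=F50: ✗
flight=F52: ✗
flight=F38: ✗
flight=F70: ✗
flight=F97: ✓ → 919
flight=F53: ✗
flight=F47: ✗
flight=F71: ✗
flight=F32: ✗
flight=F80: ✓ → 1922
delay_min_sum = 919 + 1922 = 2841

load_pct_sum=10460, delay_min_sum=2841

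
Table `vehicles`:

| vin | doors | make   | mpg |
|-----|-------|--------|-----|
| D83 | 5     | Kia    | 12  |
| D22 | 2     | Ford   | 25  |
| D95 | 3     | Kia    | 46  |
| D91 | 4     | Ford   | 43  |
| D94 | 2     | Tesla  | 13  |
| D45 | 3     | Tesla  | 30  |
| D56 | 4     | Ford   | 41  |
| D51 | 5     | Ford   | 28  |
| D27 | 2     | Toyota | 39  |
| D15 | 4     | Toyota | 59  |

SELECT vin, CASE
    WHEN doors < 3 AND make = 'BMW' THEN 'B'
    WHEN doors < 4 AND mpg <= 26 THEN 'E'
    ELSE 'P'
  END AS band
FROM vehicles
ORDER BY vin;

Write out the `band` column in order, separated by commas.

P, E, P, P, P, P, P, P, E, P

vin=D15: ELSE → P
vin=D22: doors < 4 AND mpg <= 26 → E
vin=D27: ELSE → P
vin=D45: ELSE → P
vin=D51: ELSE → P
vin=D56: ELSE → P
vin=D83: ELSE → P
vin=D91: ELSE → P
vin=D94: doors < 4 AND mpg <= 26 → E
vin=D95: ELSE → P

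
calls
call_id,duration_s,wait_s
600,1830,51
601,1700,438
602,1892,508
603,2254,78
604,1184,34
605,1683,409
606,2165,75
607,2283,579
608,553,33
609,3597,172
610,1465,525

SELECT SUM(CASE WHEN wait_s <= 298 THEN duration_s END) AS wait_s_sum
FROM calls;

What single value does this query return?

11583

call_id=600: ✓ → 1830
call_id=601: ✗
call_id=602: ✗
call_id=603: ✓ → 2254
call_id=604: ✓ → 1184
call_id=605: ✗
call_id=606: ✓ → 2165
call_id=607: ✗
call_id=608: ✓ → 553
call_id=609: ✓ → 3597
call_id=610: ✗
wait_s_sum = 1830 + 2254 + 1184 + 2165 + 553 + 3597 = 11583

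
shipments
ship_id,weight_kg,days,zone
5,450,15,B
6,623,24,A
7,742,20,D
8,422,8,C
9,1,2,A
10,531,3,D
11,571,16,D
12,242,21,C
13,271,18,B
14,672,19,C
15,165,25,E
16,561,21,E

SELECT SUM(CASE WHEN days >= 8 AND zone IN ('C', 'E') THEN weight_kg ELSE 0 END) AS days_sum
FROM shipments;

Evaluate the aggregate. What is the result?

2062

ship_id=5: ✗
ship_id=6: ✗
ship_id=7: ✗
ship_id=8: ✓ → 422
ship_id=9: ✗
ship_id=10: ✗
ship_id=11: ✗
ship_id=12: ✓ → 242
ship_id=13: ✗
ship_id=14: ✓ → 672
ship_id=15: ✓ → 165
ship_id=16: ✓ → 561
days_sum = 422 + 242 + 672 + 165 + 561 = 2062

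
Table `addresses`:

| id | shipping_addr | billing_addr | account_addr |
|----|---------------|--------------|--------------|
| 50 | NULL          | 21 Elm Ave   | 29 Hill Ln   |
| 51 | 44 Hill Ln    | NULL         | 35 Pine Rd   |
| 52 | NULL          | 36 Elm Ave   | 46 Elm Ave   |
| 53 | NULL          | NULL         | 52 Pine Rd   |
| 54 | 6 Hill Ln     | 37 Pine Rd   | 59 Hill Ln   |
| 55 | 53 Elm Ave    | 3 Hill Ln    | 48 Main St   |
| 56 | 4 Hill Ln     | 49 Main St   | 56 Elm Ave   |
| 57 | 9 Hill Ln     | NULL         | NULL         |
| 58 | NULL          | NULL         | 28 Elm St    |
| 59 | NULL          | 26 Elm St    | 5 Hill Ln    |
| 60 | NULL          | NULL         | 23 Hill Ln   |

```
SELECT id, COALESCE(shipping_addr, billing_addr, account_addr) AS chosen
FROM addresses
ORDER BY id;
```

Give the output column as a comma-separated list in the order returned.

21 Elm Ave, 44 Hill Ln, 36 Elm Ave, 52 Pine Rd, 6 Hill Ln, 53 Elm Ave, 4 Hill Ln, 9 Hill Ln, 28 Elm St, 26 Elm St, 23 Hill Ln

id=50: shipping_addr=NULL, billing_addr=21 Elm Ave → 21 Elm Ave
id=51: shipping_addr=44 Hill Ln → 44 Hill Ln
id=52: shipping_addr=NULL, billing_addr=36 Elm Ave → 36 Elm Ave
id=53: shipping_addr=NULL, billing_addr=NULL, account_addr=52 Pine Rd → 52 Pine Rd
id=54: shipping_addr=6 Hill Ln → 6 Hill Ln
id=55: shipping_addr=53 Elm Ave → 53 Elm Ave
id=56: shipping_addr=4 Hill Ln → 4 Hill Ln
id=57: shipping_addr=9 Hill Ln → 9 Hill Ln
id=58: shipping_addr=NULL, billing_addr=NULL, account_addr=28 Elm St → 28 Elm St
id=59: shipping_addr=NULL, billing_addr=26 Elm St → 26 Elm St
id=60: shipping_addr=NULL, billing_addr=NULL, account_addr=23 Hill Ln → 23 Hill Ln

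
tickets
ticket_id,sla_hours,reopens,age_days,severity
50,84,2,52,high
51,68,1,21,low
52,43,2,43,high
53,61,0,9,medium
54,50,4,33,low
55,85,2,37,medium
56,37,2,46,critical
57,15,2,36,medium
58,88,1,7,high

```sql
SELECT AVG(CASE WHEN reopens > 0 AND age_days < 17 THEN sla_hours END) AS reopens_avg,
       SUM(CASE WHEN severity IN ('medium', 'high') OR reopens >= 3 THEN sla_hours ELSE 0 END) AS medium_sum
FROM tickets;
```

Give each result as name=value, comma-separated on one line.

reopens_avg=88, medium_sum=426

[reopens_avg: reopens > 0 AND age_days < 17]
ticket_id=50: ✗
ticket_id=51: ✗
ticket_id=52: ✗
ticket_id=53: ✗
ticket_id=54: ✗
ticket_id=55: ✗
ticket_id=56: ✗
ticket_id=57: ✗
ticket_id=58: ✓ → 88
reopens_avg = 88
—
[medium_sum: severity IN ('medium', 'high') OR reopens >= 3]
ticket_id=50: ✓ → 84
ticket_id=51: ✗
ticket_id=52: ✓ → 43
ticket_id=53: ✓ → 61
ticket_id=54: ✓ → 50
ticket_id=55: ✓ → 85
ticket_id=56: ✗
ticket_id=57: ✓ → 15
ticket_id=58: ✓ → 88
medium_sum = 84 + 43 + 61 + 50 + 85 + 15 + 88 = 426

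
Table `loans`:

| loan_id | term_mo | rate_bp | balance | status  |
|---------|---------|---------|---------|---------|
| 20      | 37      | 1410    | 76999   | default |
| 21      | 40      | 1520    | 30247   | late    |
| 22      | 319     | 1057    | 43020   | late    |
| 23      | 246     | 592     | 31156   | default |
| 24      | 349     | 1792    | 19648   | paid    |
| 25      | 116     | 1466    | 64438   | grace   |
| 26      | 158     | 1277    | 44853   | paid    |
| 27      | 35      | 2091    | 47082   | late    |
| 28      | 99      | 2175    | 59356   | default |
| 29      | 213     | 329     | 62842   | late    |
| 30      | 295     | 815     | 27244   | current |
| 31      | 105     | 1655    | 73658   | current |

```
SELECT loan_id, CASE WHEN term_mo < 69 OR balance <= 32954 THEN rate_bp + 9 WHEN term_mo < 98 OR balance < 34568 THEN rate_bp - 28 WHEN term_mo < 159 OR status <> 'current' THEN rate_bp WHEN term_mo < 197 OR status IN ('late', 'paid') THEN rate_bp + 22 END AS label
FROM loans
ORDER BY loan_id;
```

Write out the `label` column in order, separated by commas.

1419, 1529, 1057, 601, 1801, 1466, 1277, 2100, 2175, 329, 824, 1655

loan_id=20: term_mo < 69 OR balance <= 32954 → 1419
loan_id=21: term_mo < 69 OR balance <= 32954 → 1529
loan_id=22: term_mo < 159 OR status <> 'current' → 1057
loan_id=23: term_mo < 69 OR balance <= 32954 → 601
loan_id=24: term_mo < 69 OR balance <= 32954 → 1801
loan_id=25: term_mo < 159 OR status <> 'current' → 1466
loan_id=26: term_mo < 159 OR status <> 'current' → 1277
loan_id=27: term_mo < 69 OR balance <= 32954 → 2100
loan_id=28: term_mo < 159 OR status <> 'current' → 2175
loan_id=29: term_mo < 159 OR status <> 'current' → 329
loan_id=30: term_mo < 69 OR balance <= 32954 → 824
loan_id=31: term_mo < 159 OR status <> 'current' → 1655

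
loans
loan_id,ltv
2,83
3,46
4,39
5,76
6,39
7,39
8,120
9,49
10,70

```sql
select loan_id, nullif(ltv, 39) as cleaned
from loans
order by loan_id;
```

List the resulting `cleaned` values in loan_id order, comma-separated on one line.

83, 46, NULL, 76, NULL, NULL, 120, 49, 70

loan_id=2: ltv=83 vs 39: differ → 83
loan_id=3: ltv=46 vs 39: differ → 46
loan_id=4: ltv=39 vs 39: equal → NULL
loan_id=5: ltv=76 vs 39: differ → 76
loan_id=6: ltv=39 vs 39: equal → NULL
loan_id=7: ltv=39 vs 39: equal → NULL
loan_id=8: ltv=120 vs 39: differ → 120
loan_id=9: ltv=49 vs 39: differ → 49
loan_id=10: ltv=70 vs 39: differ → 70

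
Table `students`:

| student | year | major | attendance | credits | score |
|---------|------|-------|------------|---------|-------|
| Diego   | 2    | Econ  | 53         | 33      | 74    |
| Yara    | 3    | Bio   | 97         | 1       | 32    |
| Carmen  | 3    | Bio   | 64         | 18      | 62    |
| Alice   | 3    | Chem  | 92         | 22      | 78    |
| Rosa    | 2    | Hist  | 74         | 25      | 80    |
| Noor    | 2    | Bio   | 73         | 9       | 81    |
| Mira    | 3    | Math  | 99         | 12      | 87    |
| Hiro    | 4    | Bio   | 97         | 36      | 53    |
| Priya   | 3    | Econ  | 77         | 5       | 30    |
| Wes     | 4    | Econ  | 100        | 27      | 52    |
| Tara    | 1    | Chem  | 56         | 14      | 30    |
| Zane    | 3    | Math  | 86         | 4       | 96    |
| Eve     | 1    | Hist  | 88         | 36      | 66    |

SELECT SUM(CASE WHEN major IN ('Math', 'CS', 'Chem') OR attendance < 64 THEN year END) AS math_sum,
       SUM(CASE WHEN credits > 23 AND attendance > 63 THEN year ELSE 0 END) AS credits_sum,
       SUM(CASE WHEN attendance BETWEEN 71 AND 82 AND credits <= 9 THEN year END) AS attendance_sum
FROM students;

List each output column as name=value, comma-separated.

math_sum=12, credits_sum=11, attendance_sum=5

[math_sum: major IN ('Math', 'CS', 'Chem') OR attendance < 64]
student=Diego: ✓ → 2
student=Yara: ✗
student=Carmen: ✗
student=Alice: ✓ → 3
student=Rosa: ✗
student=Noor: ✗
student=Mira: ✓ → 3
student=Hiro: ✗
student=Priya: ✗
student=Wes: ✗
student=Tara: ✓ → 1
student=Zane: ✓ → 3
student=Eve: ✗
math_sum = 2 + 3 + 3 + 1 + 3 = 12
—
[credits_sum: credits > 23 AND attendance > 63]
student=Diego: ✗
student=Yara: ✗
student=Carmen: ✗
student=Alice: ✗
student=Rosa: ✓ → 2
student=Noor: ✗
student=Mira: ✗
student=Hiro: ✓ → 4
student=Priya: ✗
student=Wes: ✓ → 4
student=Tara: ✗
student=Zane: ✗
student=Eve: ✓ → 1
credits_sum = 2 + 4 + 4 + 1 = 11
—
[attendance_sum: attendance BETWEEN 71 AND 82 AND credits <= 9]
student=Diego: ✗
student=Yara: ✗
student=Carmen: ✗
student=Alice: ✗
student=Rosa: ✗
student=Noor: ✓ → 2
student=Mira: ✗
student=Hiro: ✗
student=Priya: ✓ → 3
student=Wes: ✗
student=Tara: ✗
student=Zane: ✗
student=Eve: ✗
attendance_sum = 2 + 3 = 5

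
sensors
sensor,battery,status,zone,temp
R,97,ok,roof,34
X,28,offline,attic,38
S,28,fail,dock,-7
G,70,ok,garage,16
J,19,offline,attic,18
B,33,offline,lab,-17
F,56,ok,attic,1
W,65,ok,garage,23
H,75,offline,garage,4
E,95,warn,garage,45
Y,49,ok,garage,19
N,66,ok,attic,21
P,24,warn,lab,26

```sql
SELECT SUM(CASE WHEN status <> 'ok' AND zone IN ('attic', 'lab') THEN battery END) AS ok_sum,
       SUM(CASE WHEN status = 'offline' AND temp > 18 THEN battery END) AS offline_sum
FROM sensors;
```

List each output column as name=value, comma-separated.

ok_sum=104, offline_sum=28

[ok_sum: status <> 'ok' AND zone IN ('attic', 'lab')]
sensor=R: ✗
sensor=X: ✓ → 28
sensor=S: ✗
sensor=G: ✗
sensor=J: ✓ → 19
sensor=B: ✓ → 33
sensor=F: ✗
sensor=W: ✗
sensor=H: ✗
sensor=E: ✗
sensor=Y: ✗
sensor=N: ✗
sensor=P: ✓ → 24
ok_sum = 28 + 19 + 33 + 24 = 104
—
[offline_sum: status = 'offline' AND temp > 18]
sensor=R: ✗
sensor=X: ✓ → 28
sensor=S: ✗
sensor=G: ✗
sensor=J: ✗
sensor=B: ✗
sensor=F: ✗
sensor=W: ✗
sensor=H: ✗
sensor=E: ✗
sensor=Y: ✗
sensor=N: ✗
sensor=P: ✗
offline_sum = 28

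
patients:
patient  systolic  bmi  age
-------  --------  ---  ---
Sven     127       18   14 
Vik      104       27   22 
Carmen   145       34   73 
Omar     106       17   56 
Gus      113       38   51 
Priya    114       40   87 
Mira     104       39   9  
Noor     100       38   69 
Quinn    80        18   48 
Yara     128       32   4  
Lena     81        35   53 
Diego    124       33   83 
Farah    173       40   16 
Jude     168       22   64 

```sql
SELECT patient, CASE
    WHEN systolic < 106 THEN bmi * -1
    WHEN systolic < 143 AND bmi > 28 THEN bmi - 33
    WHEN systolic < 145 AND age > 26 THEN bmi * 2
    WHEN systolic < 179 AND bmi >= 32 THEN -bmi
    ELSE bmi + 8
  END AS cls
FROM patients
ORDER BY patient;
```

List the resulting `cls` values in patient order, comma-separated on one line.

patient=Carmen: systolic < 179 AND bmi >= 32 → -34
patient=Diego: systolic < 143 AND bmi > 28 → 0
patient=Farah: systolic < 179 AND bmi >= 32 → -40
patient=Gus: systolic < 143 AND bmi > 28 → 5
patient=Jude: ELSE → 30
patient=Lena: systolic < 106 → -35
patient=Mira: systolic < 106 → -39
patient=Noor: systolic < 106 → -38
patient=Omar: systolic < 145 AND age > 26 → 34
patient=Priya: systolic < 143 AND bmi > 28 → 7
patient=Quinn: systolic < 106 → -18
patient=Sven: ELSE → 26
patient=Vik: systolic < 106 → -27
patient=Yara: systolic < 143 AND bmi > 28 → -1

-34, 0, -40, 5, 30, -35, -39, -38, 34, 7, -18, 26, -27, -1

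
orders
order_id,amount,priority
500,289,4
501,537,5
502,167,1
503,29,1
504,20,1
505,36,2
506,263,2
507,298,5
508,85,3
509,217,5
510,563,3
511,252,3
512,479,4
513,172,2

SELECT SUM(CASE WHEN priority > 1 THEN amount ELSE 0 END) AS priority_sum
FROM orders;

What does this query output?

order_id=500: ✓ → 289
order_id=501: ✓ → 537
order_id=502: ✗
order_id=503: ✗
order_id=504: ✗
order_id=505: ✓ → 36
order_id=506: ✓ → 263
order_id=507: ✓ → 298
order_id=508: ✓ → 85
order_id=509: ✓ → 217
order_id=510: ✓ → 563
order_id=511: ✓ → 252
order_id=512: ✓ → 479
order_id=513: ✓ → 172
priority_sum = 289 + 537 + 36 + 263 + 298 + 85 + 217 + 563 + 252 + 479 + 172 = 3191

3191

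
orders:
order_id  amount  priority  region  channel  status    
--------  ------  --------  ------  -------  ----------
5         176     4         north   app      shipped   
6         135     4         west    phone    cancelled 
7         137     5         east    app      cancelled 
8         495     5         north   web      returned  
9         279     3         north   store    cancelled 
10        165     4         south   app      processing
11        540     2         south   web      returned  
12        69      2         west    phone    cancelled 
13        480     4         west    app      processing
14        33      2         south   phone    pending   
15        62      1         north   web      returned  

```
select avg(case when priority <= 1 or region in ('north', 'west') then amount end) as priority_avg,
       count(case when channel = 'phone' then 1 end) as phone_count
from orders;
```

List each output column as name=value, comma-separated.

[priority_avg: priority <= 1 or region in ('north', 'west')]
order_id=5: ✓ → 176
order_id=6: ✓ → 135
order_id=7: ✗
order_id=8: ✓ → 495
order_id=9: ✓ → 279
order_id=10: ✗
order_id=11: ✗
order_id=12: ✓ → 69
order_id=13: ✓ → 480
order_id=14: ✗
order_id=15: ✓ → 62
priority_avg = (176 + 135 + 495 + 279 + 69 + 480 + 62) / 7 = 242.2857142857
—
[phone_count: channel = 'phone']
order_id=5: ✗
order_id=6: ✓ → 1
order_id=7: ✗
order_id=8: ✗
order_id=9: ✗
order_id=10: ✗
order_id=11: ✗
order_id=12: ✓ → 1
order_id=13: ✗
order_id=14: ✓ → 1
order_id=15: ✗
phone_count = COUNT(1, 1, 1) = 3

priority_avg=242.2857142857, phone_count=3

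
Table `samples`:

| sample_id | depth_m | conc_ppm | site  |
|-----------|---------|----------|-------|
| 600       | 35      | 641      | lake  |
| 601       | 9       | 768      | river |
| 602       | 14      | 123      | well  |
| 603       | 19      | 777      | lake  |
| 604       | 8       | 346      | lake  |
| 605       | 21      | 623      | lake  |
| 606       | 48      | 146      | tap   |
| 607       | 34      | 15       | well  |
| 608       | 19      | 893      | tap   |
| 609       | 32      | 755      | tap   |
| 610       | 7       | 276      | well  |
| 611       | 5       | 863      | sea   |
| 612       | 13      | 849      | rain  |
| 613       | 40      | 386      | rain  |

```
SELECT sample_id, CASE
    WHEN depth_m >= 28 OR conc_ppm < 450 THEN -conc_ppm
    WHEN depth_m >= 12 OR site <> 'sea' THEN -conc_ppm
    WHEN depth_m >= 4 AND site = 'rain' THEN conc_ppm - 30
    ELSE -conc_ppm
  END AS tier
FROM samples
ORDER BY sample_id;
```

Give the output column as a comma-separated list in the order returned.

sample_id=600: depth_m >= 28 OR conc_ppm < 450 → -641
sample_id=601: depth_m >= 12 OR site <> 'sea' → -768
sample_id=602: depth_m >= 28 OR conc_ppm < 450 → -123
sample_id=603: depth_m >= 12 OR site <> 'sea' → -777
sample_id=604: depth_m >= 28 OR conc_ppm < 450 → -346
sample_id=605: depth_m >= 12 OR site <> 'sea' → -623
sample_id=606: depth_m >= 28 OR conc_ppm < 450 → -146
sample_id=607: depth_m >= 28 OR conc_ppm < 450 → -15
sample_id=608: depth_m >= 12 OR site <> 'sea' → -893
sample_id=609: depth_m >= 28 OR conc_ppm < 450 → -755
sample_id=610: depth_m >= 28 OR conc_ppm < 450 → -276
sample_id=611: ELSE → -863
sample_id=612: depth_m >= 12 OR site <> 'sea' → -849
sample_id=613: depth_m >= 28 OR conc_ppm < 450 → -386

-641, -768, -123, -777, -346, -623, -146, -15, -893, -755, -276, -863, -849, -386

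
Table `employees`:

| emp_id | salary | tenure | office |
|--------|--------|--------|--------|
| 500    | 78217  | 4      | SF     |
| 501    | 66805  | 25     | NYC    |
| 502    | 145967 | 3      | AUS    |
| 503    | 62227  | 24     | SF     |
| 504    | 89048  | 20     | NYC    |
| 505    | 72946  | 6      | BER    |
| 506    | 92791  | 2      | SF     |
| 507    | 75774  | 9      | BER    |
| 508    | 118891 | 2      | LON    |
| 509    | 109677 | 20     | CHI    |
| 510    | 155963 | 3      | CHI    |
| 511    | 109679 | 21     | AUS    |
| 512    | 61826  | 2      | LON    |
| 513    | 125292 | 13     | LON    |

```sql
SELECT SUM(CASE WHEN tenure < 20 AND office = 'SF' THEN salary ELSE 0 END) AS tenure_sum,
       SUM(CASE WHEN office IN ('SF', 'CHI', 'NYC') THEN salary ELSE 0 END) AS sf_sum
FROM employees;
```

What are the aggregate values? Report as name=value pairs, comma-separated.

[tenure_sum: tenure < 20 AND office = 'SF']
emp_id=500: ✓ → 78217
emp_id=501: ✗
emp_id=502: ✗
emp_id=503: ✗
emp_id=504: ✗
emp_id=505: ✗
emp_id=506: ✓ → 92791
emp_id=507: ✗
emp_id=508: ✗
emp_id=509: ✗
emp_id=510: ✗
emp_id=511: ✗
emp_id=512: ✗
emp_id=513: ✗
tenure_sum = 78217 + 92791 = 171008
—
[sf_sum: office IN ('SF', 'CHI', 'NYC')]
emp_id=500: ✓ → 78217
emp_id=501: ✓ → 66805
emp_id=502: ✗
emp_id=503: ✓ → 62227
emp_id=504: ✓ → 89048
emp_id=505: ✗
emp_id=506: ✓ → 92791
emp_id=507: ✗
emp_id=508: ✗
emp_id=509: ✓ → 109677
emp_id=510: ✓ → 155963
emp_id=511: ✗
emp_id=512: ✗
emp_id=513: ✗
sf_sum = 78217 + 66805 + 62227 + 89048 + 92791 + 109677 + 155963 = 654728

tenure_sum=171008, sf_sum=654728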